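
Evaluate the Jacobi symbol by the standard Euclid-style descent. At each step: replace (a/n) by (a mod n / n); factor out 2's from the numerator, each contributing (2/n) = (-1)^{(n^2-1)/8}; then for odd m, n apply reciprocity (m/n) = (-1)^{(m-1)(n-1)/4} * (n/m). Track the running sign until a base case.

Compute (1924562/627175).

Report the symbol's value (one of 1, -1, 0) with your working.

-1

(1924562/627175) = (43037/627175)   [reduce mod 627175]
reciprocity: (43037/627175) = +1·(627175/43037) since 43037 mod 4 = 1, 627175 mod 4 = 3; sign now +1
(627175/43037) = (24657/43037)   [reduce mod 43037]
reciprocity: (24657/43037) = +1·(43037/24657) since 24657 mod 4 = 1, 43037 mod 4 = 1; sign now +1
(43037/24657) = (18380/24657)   [reduce mod 24657]
18380 = 2^2·4595; (2/24657) = +1 since 24657 mod 8 = 1, so (18380/24657) = (+1)^2·(4595/24657); sign now +1
reciprocity: (4595/24657) = +1·(24657/4595) since 4595 mod 4 = 3, 24657 mod 4 = 1; sign now +1
(24657/4595) = (1682/4595)   [reduce mod 4595]
1682 = 2^1·841; (2/4595) = -1 since 4595 mod 8 = 3, so (1682/4595) = (-1)^1·(841/4595); sign now -1
reciprocity: (841/4595) = +1·(4595/841) since 841 mod 4 = 1, 4595 mod 4 = 3; sign now -1
(4595/841) = (390/841)   [reduce mod 841]
390 = 2^1·195; (2/841) = +1 since 841 mod 8 = 1, so (390/841) = (+1)^1·(195/841); sign now -1
reciprocity: (195/841) = +1·(841/195) since 195 mod 4 = 3, 841 mod 4 = 1; sign now -1
(841/195) = (61/195)   [reduce mod 195]
reciprocity: (61/195) = +1·(195/61) since 61 mod 4 = 1, 195 mod 4 = 3; sign now -1
(195/61) = (12/61)   [reduce mod 61]
12 = 2^2·3; (2/61) = -1 since 61 mod 8 = 5, so (12/61) = (-1)^2·(3/61); sign now -1
reciprocity: (3/61) = +1·(61/3) since 3 mod 4 = 3, 61 mod 4 = 1; sign now -1
(61/3) = (1/3)   [reduce mod 3]
(1/3) = 1; final value = sign = -1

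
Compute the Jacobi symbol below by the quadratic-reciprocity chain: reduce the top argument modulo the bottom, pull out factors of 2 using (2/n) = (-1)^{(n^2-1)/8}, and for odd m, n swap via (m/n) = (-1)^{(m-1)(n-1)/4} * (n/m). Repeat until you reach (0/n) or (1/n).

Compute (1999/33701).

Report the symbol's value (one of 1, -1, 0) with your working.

reciprocity: (1999/33701) = +1·(33701/1999) since 1999 mod 4 = 3, 33701 mod 4 = 1; sign now +1
(33701/1999) = (1717/1999)   [reduce mod 1999]
reciprocity: (1717/1999) = +1·(1999/1717) since 1717 mod 4 = 1, 1999 mod 4 = 3; sign now +1
(1999/1717) = (282/1717)   [reduce mod 1717]
282 = 2^1·141; (2/1717) = -1 since 1717 mod 8 = 5, so (282/1717) = (-1)^1·(141/1717); sign now -1
reciprocity: (141/1717) = +1·(1717/141) since 141 mod 4 = 1, 1717 mod 4 = 1; sign now -1
(1717/141) = (25/141)   [reduce mod 141]
reciprocity: (25/141) = +1·(141/25) since 25 mod 4 = 1, 141 mod 4 = 1; sign now -1
(141/25) = (16/25)   [reduce mod 25]
16 = 2^4·1; (2/25) = +1 since 25 mod 8 = 1, so (16/25) = (+1)^4·(1/25); sign now -1
(1/25) = 1; final value = sign = -1

-1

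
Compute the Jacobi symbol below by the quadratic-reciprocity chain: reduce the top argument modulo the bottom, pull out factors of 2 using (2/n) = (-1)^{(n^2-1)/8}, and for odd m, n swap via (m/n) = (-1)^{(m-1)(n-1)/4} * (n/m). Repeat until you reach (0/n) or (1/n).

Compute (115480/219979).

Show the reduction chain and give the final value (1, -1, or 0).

115480 = 2^3·14435; (2/219979) = -1 since 219979 mod 8 = 3, so (115480/219979) = (-1)^3·(14435/219979); sign now -1
reciprocity: (14435/219979) = -1·(219979/14435) since 14435 mod 4 = 3, 219979 mod 4 = 3; sign now +1
(219979/14435) = (3454/14435)   [reduce mod 14435]
3454 = 2^1·1727; (2/14435) = -1 since 14435 mod 8 = 3, so (3454/14435) = (-1)^1·(1727/14435); sign now -1
reciprocity: (1727/14435) = -1·(14435/1727) since 1727 mod 4 = 3, 14435 mod 4 = 3; sign now +1
(14435/1727) = (619/1727)   [reduce mod 1727]
reciprocity: (619/1727) = -1·(1727/619) since 619 mod 4 = 3, 1727 mod 4 = 3; sign now -1
(1727/619) = (489/619)   [reduce mod 619]
reciprocity: (489/619) = +1·(619/489) since 489 mod 4 = 1, 619 mod 4 = 3; sign now -1
(619/489) = (130/489)   [reduce mod 489]
130 = 2^1·65; (2/489) = +1 since 489 mod 8 = 1, so (130/489) = (+1)^1·(65/489); sign now -1
reciprocity: (65/489) = +1·(489/65) since 65 mod 4 = 1, 489 mod 4 = 1; sign now -1
(489/65) = (34/65)   [reduce mod 65]
34 = 2^1·17; (2/65) = +1 since 65 mod 8 = 1, so (34/65) = (+1)^1·(17/65); sign now -1
reciprocity: (17/65) = +1·(65/17) since 17 mod 4 = 1, 65 mod 4 = 1; sign now -1
(65/17) = (14/17)   [reduce mod 17]
14 = 2^1·7; (2/17) = +1 since 17 mod 8 = 1, so (14/17) = (+1)^1·(7/17); sign now -1
reciprocity: (7/17) = +1·(17/7) since 7 mod 4 = 3, 17 mod 4 = 1; sign now -1
(17/7) = (3/7)   [reduce mod 7]
reciprocity: (3/7) = -1·(7/3) since 3 mod 4 = 3, 7 mod 4 = 3; sign now +1
(7/3) = (1/3)   [reduce mod 3]
(1/3) = 1; final value = sign = +1

1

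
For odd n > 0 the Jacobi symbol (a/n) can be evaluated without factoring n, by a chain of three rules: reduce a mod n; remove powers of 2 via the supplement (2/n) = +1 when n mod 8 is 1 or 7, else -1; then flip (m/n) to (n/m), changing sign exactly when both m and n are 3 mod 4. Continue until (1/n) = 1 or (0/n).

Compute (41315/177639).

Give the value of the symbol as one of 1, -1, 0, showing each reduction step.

1

flip (41315/177639) -> (177639/41315): both odd, 41315 mod 4 = 3, 177639 mod 4 = 3, so the flip contributes -1; sign now -1
(177639/41315): 177639 mod 41315 = 12379, so (177639/41315) = (12379/41315)
flip (12379/41315) -> (41315/12379): both odd, 12379 mod 4 = 3, 41315 mod 4 = 3, so the flip contributes -1; sign now +1
(41315/12379): 41315 mod 12379 = 4178, so (41315/12379) = (4178/12379)
factor out 2^1: 4178 = 2^1·2089; with 12379 mod 8 = 3, (2/12379) = -1; sign now -1; continue with (2089/12379)
flip (2089/12379) -> (12379/2089): both odd, 2089 mod 4 = 1, 12379 mod 4 = 3, so the flip contributes +1; sign now -1
(12379/2089): 12379 mod 2089 = 1934, so (12379/2089) = (1934/2089)
factor out 2^1: 1934 = 2^1·967; with 2089 mod 8 = 1, (2/2089) = +1; sign now -1; continue with (967/2089)
flip (967/2089) -> (2089/967): both odd, 967 mod 4 = 3, 2089 mod 4 = 1, so the flip contributes +1; sign now -1
(2089/967): 2089 mod 967 = 155, so (2089/967) = (155/967)
flip (155/967) -> (967/155): both odd, 155 mod 4 = 3, 967 mod 4 = 3, so the flip contributes -1; sign now +1
(967/155): 967 mod 155 = 37, so (967/155) = (37/155)
flip (37/155) -> (155/37): both odd, 37 mod 4 = 1, 155 mod 4 = 3, so the flip contributes +1; sign now +1
(155/37): 155 mod 37 = 7, so (155/37) = (7/37)
flip (7/37) -> (37/7): both odd, 7 mod 4 = 3, 37 mod 4 = 1, so the flip contributes +1; sign now +1
(37/7): 37 mod 7 = 2, so (37/7) = (2/7)
factor out 2^1: 2 = 2^1·1; with 7 mod 8 = 7, (2/7) = +1; sign now +1; continue with (1/7)
reached (1/7) = 1, so the symbol is +1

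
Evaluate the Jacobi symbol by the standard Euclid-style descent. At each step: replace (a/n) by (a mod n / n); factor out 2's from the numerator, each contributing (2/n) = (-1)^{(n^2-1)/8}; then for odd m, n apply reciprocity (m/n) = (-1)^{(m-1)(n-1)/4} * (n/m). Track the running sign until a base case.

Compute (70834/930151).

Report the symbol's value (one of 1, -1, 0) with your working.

0

70834 = 2^1·35417; (2/930151) = +1 since 930151 mod 8 = 7, so (70834/930151) = (+1)^1·(35417/930151); sign now +1
reciprocity: (35417/930151) = +1·(930151/35417) since 35417 mod 4 = 1, 930151 mod 4 = 3; sign now +1
(930151/35417) = (9309/35417)   [reduce mod 35417]
reciprocity: (9309/35417) = +1·(35417/9309) since 9309 mod 4 = 1, 35417 mod 4 = 1; sign now +1
(35417/9309) = (7490/9309)   [reduce mod 9309]
7490 = 2^1·3745; (2/9309) = -1 since 9309 mod 8 = 5, so (7490/9309) = (-1)^1·(3745/9309); sign now -1
reciprocity: (3745/9309) = +1·(9309/3745) since 3745 mod 4 = 1, 9309 mod 4 = 1; sign now -1
(9309/3745) = (1819/3745)   [reduce mod 3745]
reciprocity: (1819/3745) = +1·(3745/1819) since 1819 mod 4 = 3, 3745 mod 4 = 1; sign now -1
(3745/1819) = (107/1819)   [reduce mod 1819]
reciprocity: (107/1819) = -1·(1819/107) since 107 mod 4 = 3, 1819 mod 4 = 3; sign now +1
(1819/107) = (0/107)   [reduce mod 107]
(0/107) = 0   [gcd(a, n) > 1]; final value = 0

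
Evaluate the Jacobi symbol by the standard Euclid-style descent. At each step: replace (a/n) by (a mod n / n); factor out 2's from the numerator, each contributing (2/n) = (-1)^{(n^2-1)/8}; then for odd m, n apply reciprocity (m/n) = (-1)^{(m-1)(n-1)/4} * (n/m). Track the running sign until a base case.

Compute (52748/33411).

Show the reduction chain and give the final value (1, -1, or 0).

(52748/33411): 52748 mod 33411 = 19337, so (52748/33411) = (19337/33411)
flip (19337/33411) -> (33411/19337): both odd, 19337 mod 4 = 1, 33411 mod 4 = 3, so the flip contributes +1; sign now +1
(33411/19337): 33411 mod 19337 = 14074, so (33411/19337) = (14074/19337)
factor out 2^1: 14074 = 2^1·7037; with 19337 mod 8 = 1, (2/19337) = +1; sign now +1; continue with (7037/19337)
flip (7037/19337) -> (19337/7037): both odd, 7037 mod 4 = 1, 19337 mod 4 = 1, so the flip contributes +1; sign now +1
(19337/7037): 19337 mod 7037 = 5263, so (19337/7037) = (5263/7037)
flip (5263/7037) -> (7037/5263): both odd, 5263 mod 4 = 3, 7037 mod 4 = 1, so the flip contributes +1; sign now +1
(7037/5263): 7037 mod 5263 = 1774, so (7037/5263) = (1774/5263)
factor out 2^1: 1774 = 2^1·887; with 5263 mod 8 = 7, (2/5263) = +1; sign now +1; continue with (887/5263)
flip (887/5263) -> (5263/887): both odd, 887 mod 4 = 3, 5263 mod 4 = 3, so the flip contributes -1; sign now -1
(5263/887): 5263 mod 887 = 828, so (5263/887) = (828/887)
factor out 2^2: 828 = 2^2·207; with 887 mod 8 = 7, (2/887) = +1; sign now -1; continue with (207/887)
flip (207/887) -> (887/207): both odd, 207 mod 4 = 3, 887 mod 4 = 3, so the flip contributes -1; sign now +1
(887/207): 887 mod 207 = 59, so (887/207) = (59/207)
flip (59/207) -> (207/59): both odd, 59 mod 4 = 3, 207 mod 4 = 3, so the flip contributes -1; sign now -1
(207/59): 207 mod 59 = 30, so (207/59) = (30/59)
factor out 2^1: 30 = 2^1·15; with 59 mod 8 = 3, (2/59) = -1; sign now +1; continue with (15/59)
flip (15/59) -> (59/15): both odd, 15 mod 4 = 3, 59 mod 4 = 3, so the flip contributes -1; sign now -1
(59/15): 59 mod 15 = 14, so (59/15) = (14/15)
factor out 2^1: 14 = 2^1·7; with 15 mod 8 = 7, (2/15) = +1; sign now -1; continue with (7/15)
flip (7/15) -> (15/7): both odd, 7 mod 4 = 3, 15 mod 4 = 3, so the flip contributes -1; sign now +1
(15/7): 15 mod 7 = 1, so (15/7) = (1/7)
reached (1/7) = 1, so the symbol is +1

1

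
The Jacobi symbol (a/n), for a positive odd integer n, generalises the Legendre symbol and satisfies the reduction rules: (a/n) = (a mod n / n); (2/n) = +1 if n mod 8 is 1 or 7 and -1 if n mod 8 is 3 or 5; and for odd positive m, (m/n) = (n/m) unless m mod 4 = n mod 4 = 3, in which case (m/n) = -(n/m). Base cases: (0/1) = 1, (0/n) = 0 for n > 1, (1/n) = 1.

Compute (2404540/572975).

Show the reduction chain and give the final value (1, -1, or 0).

0

(2404540/572975) = (112640/572975)   [reduce mod 572975]
112640 = 2^11·55; (2/572975) = +1 since 572975 mod 8 = 7, so (112640/572975) = (+1)^11·(55/572975); sign now +1
reciprocity: (55/572975) = -1·(572975/55) since 55 mod 4 = 3, 572975 mod 4 = 3; sign now -1
(572975/55) = (40/55)   [reduce mod 55]
40 = 2^3·5; (2/55) = +1 since 55 mod 8 = 7, so (40/55) = (+1)^3·(5/55); sign now -1
reciprocity: (5/55) = +1·(55/5) since 5 mod 4 = 1, 55 mod 4 = 3; sign now -1
(55/5) = (0/5)   [reduce mod 5]
(0/5) = 0   [gcd(a, n) > 1]; final value = 0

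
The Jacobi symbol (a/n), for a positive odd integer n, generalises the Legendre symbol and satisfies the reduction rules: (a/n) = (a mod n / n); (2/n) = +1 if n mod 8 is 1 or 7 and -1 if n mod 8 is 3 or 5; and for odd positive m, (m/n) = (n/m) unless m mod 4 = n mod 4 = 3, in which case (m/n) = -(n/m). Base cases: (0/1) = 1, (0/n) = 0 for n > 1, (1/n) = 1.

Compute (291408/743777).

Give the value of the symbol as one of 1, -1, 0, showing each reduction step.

291408 = 2^4·18213; (2/743777) = +1 since 743777 mod 8 = 1, so (291408/743777) = (+1)^4·(18213/743777); sign now +1
reciprocity: (18213/743777) = +1·(743777/18213) since 18213 mod 4 = 1, 743777 mod 4 = 1; sign now +1
(743777/18213) = (15257/18213)   [reduce mod 18213]
reciprocity: (15257/18213) = +1·(18213/15257) since 15257 mod 4 = 1, 18213 mod 4 = 1; sign now +1
(18213/15257) = (2956/15257)   [reduce mod 15257]
2956 = 2^2·739; (2/15257) = +1 since 15257 mod 8 = 1, so (2956/15257) = (+1)^2·(739/15257); sign now +1
reciprocity: (739/15257) = +1·(15257/739) since 739 mod 4 = 3, 15257 mod 4 = 1; sign now +1
(15257/739) = (477/739)   [reduce mod 739]
reciprocity: (477/739) = +1·(739/477) since 477 mod 4 = 1, 739 mod 4 = 3; sign now +1
(739/477) = (262/477)   [reduce mod 477]
262 = 2^1·131; (2/477) = -1 since 477 mod 8 = 5, so (262/477) = (-1)^1·(131/477); sign now -1
reciprocity: (131/477) = +1·(477/131) since 131 mod 4 = 3, 477 mod 4 = 1; sign now -1
(477/131) = (84/131)   [reduce mod 131]
84 = 2^2·21; (2/131) = -1 since 131 mod 8 = 3, so (84/131) = (-1)^2·(21/131); sign now -1
reciprocity: (21/131) = +1·(131/21) since 21 mod 4 = 1, 131 mod 4 = 3; sign now -1
(131/21) = (5/21)   [reduce mod 21]
reciprocity: (5/21) = +1·(21/5) since 5 mod 4 = 1, 21 mod 4 = 1; sign now -1
(21/5) = (1/5)   [reduce mod 5]
(1/5) = 1; final value = sign = -1

-1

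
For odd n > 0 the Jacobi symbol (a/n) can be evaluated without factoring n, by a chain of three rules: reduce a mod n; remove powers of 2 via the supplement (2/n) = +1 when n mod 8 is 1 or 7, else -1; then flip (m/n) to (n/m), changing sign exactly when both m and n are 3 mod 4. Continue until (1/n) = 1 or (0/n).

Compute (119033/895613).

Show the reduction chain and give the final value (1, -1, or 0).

flip (119033/895613) -> (895613/119033): both odd, 119033 mod 4 = 1, 895613 mod 4 = 1, so the flip contributes +1; sign now +1
(895613/119033): 895613 mod 119033 = 62382, so (895613/119033) = (62382/119033)
factor out 2^1: 62382 = 2^1·31191; with 119033 mod 8 = 1, (2/119033) = +1; sign now +1; continue with (31191/119033)
flip (31191/119033) -> (119033/31191): both odd, 31191 mod 4 = 3, 119033 mod 4 = 1, so the flip contributes +1; sign now +1
(119033/31191): 119033 mod 31191 = 25460, so (119033/31191) = (25460/31191)
factor out 2^2: 25460 = 2^2·6365; with 31191 mod 8 = 7, (2/31191) = +1; sign now +1; continue with (6365/31191)
flip (6365/31191) -> (31191/6365): both odd, 6365 mod 4 = 1, 31191 mod 4 = 3, so the flip contributes +1; sign now +1
(31191/6365): 31191 mod 6365 = 5731, so (31191/6365) = (5731/6365)
flip (5731/6365) -> (6365/5731): both odd, 5731 mod 4 = 3, 6365 mod 4 = 1, so the flip contributes +1; sign now +1
(6365/5731): 6365 mod 5731 = 634, so (6365/5731) = (634/5731)
factor out 2^1: 634 = 2^1·317; with 5731 mod 8 = 3, (2/5731) = -1; sign now -1; continue with (317/5731)
flip (317/5731) -> (5731/317): both odd, 317 mod 4 = 1, 5731 mod 4 = 3, so the flip contributes +1; sign now -1
(5731/317): 5731 mod 317 = 25, so (5731/317) = (25/317)
flip (25/317) -> (317/25): both odd, 25 mod 4 = 1, 317 mod 4 = 1, so the flip contributes +1; sign now -1
(317/25): 317 mod 25 = 17, so (317/25) = (17/25)
flip (17/25) -> (25/17): both odd, 17 mod 4 = 1, 25 mod 4 = 1, so the flip contributes +1; sign now -1
(25/17): 25 mod 17 = 8, so (25/17) = (8/17)
factor out 2^3: 8 = 2^3·1; with 17 mod 8 = 1, (2/17) = +1; sign now -1; continue with (1/17)
reached (1/17) = 1, so the symbol is -1

-1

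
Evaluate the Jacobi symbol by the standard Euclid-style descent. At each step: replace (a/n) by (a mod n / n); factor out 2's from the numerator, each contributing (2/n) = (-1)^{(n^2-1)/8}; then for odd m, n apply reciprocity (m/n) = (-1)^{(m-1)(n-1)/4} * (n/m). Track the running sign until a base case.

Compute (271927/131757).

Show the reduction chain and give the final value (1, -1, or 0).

1

(271927/131757) = (8413/131757)   [reduce mod 131757]
reciprocity: (8413/131757) = +1·(131757/8413) since 8413 mod 4 = 1, 131757 mod 4 = 1; sign now +1
(131757/8413) = (5562/8413)   [reduce mod 8413]
5562 = 2^1·2781; (2/8413) = -1 since 8413 mod 8 = 5, so (5562/8413) = (-1)^1·(2781/8413); sign now -1
reciprocity: (2781/8413) = +1·(8413/2781) since 2781 mod 4 = 1, 8413 mod 4 = 1; sign now -1
(8413/2781) = (70/2781)   [reduce mod 2781]
70 = 2^1·35; (2/2781) = -1 since 2781 mod 8 = 5, so (70/2781) = (-1)^1·(35/2781); sign now +1
reciprocity: (35/2781) = +1·(2781/35) since 35 mod 4 = 3, 2781 mod 4 = 1; sign now +1
(2781/35) = (16/35)   [reduce mod 35]
16 = 2^4·1; (2/35) = -1 since 35 mod 8 = 3, so (16/35) = (-1)^4·(1/35); sign now +1
(1/35) = 1; final value = sign = +1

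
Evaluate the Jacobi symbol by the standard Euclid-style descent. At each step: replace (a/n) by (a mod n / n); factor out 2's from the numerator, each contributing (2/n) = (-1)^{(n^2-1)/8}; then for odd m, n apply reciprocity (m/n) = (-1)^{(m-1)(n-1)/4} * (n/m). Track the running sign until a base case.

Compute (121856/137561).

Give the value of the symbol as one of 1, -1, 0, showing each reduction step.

factor out 2^10: 121856 = 2^10·119; with 137561 mod 8 = 1, (2/137561) = +1; sign now +1; continue with (119/137561)
flip (119/137561) -> (137561/119): both odd, 119 mod 4 = 3, 137561 mod 4 = 1, so the flip contributes +1; sign now +1
(137561/119): 137561 mod 119 = 116, so (137561/119) = (116/119)
factor out 2^2: 116 = 2^2·29; with 119 mod 8 = 7, (2/119) = +1; sign now +1; continue with (29/119)
flip (29/119) -> (119/29): both odd, 29 mod 4 = 1, 119 mod 4 = 3, so the flip contributes +1; sign now +1
(119/29): 119 mod 29 = 3, so (119/29) = (3/29)
flip (3/29) -> (29/3): both odd, 3 mod 4 = 3, 29 mod 4 = 1, so the flip contributes +1; sign now +1
(29/3): 29 mod 3 = 2, so (29/3) = (2/3)
factor out 2^1: 2 = 2^1·1; with 3 mod 8 = 3, (2/3) = -1; sign now -1; continue with (1/3)
reached (1/3) = 1, so the symbol is -1

-1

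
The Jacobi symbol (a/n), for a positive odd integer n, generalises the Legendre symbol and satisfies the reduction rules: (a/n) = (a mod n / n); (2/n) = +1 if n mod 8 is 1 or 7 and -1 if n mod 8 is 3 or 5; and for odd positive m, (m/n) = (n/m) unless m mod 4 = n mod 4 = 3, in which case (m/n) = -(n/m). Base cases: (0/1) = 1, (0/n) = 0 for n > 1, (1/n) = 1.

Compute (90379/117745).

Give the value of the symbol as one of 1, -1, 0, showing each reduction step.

flip (90379/117745) -> (117745/90379): both odd, 90379 mod 4 = 3, 117745 mod 4 = 1, so the flip contributes +1; sign now +1
(117745/90379): 117745 mod 90379 = 27366, so (117745/90379) = (27366/90379)
factor out 2^1: 27366 = 2^1·13683; with 90379 mod 8 = 3, (2/90379) = -1; sign now -1; continue with (13683/90379)
flip (13683/90379) -> (90379/13683): both odd, 13683 mod 4 = 3, 90379 mod 4 = 3, so the flip contributes -1; sign now +1
(90379/13683): 90379 mod 13683 = 8281, so (90379/13683) = (8281/13683)
flip (8281/13683) -> (13683/8281): both odd, 8281 mod 4 = 1, 13683 mod 4 = 3, so the flip contributes +1; sign now +1
(13683/8281): 13683 mod 8281 = 5402, so (13683/8281) = (5402/8281)
factor out 2^1: 5402 = 2^1·2701; with 8281 mod 8 = 1, (2/8281) = +1; sign now +1; continue with (2701/8281)
flip (2701/8281) -> (8281/2701): both odd, 2701 mod 4 = 1, 8281 mod 4 = 1, so the flip contributes +1; sign now +1
(8281/2701): 8281 mod 2701 = 178, so (8281/2701) = (178/2701)
factor out 2^1: 178 = 2^1·89; with 2701 mod 8 = 5, (2/2701) = -1; sign now -1; continue with (89/2701)
flip (89/2701) -> (2701/89): both odd, 89 mod 4 = 1, 2701 mod 4 = 1, so the flip contributes +1; sign now -1
(2701/89): 2701 mod 89 = 31, so (2701/89) = (31/89)
flip (31/89) -> (89/31): both odd, 31 mod 4 = 3, 89 mod 4 = 1, so the flip contributes +1; sign now -1
(89/31): 89 mod 31 = 27, so (89/31) = (27/31)
flip (27/31) -> (31/27): both odd, 27 mod 4 = 3, 31 mod 4 = 3, so the flip contributes -1; sign now +1
(31/27): 31 mod 27 = 4, so (31/27) = (4/27)
factor out 2^2: 4 = 2^2·1; with 27 mod 8 = 3, (2/27) = -1; sign now +1; continue with (1/27)
reached (1/27) = 1, so the symbol is +1

1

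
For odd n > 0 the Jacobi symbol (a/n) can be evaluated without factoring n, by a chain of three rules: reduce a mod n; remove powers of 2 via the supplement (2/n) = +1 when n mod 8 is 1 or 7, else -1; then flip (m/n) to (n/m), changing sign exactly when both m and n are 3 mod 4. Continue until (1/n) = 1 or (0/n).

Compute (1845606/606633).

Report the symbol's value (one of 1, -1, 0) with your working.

0

(1845606/606633): 1845606 mod 606633 = 25707, so (1845606/606633) = (25707/606633)
flip (25707/606633) -> (606633/25707): both odd, 25707 mod 4 = 3, 606633 mod 4 = 1, so the flip contributes +1; sign now +1
(606633/25707): 606633 mod 25707 = 15372, so (606633/25707) = (15372/25707)
factor out 2^2: 15372 = 2^2·3843; with 25707 mod 8 = 3, (2/25707) = -1; sign now +1; continue with (3843/25707)
flip (3843/25707) -> (25707/3843): both odd, 3843 mod 4 = 3, 25707 mod 4 = 3, so the flip contributes -1; sign now -1
(25707/3843): 25707 mod 3843 = 2649, so (25707/3843) = (2649/3843)
flip (2649/3843) -> (3843/2649): both odd, 2649 mod 4 = 1, 3843 mod 4 = 3, so the flip contributes +1; sign now -1
(3843/2649): 3843 mod 2649 = 1194, so (3843/2649) = (1194/2649)
factor out 2^1: 1194 = 2^1·597; with 2649 mod 8 = 1, (2/2649) = +1; sign now -1; continue with (597/2649)
flip (597/2649) -> (2649/597): both odd, 597 mod 4 = 1, 2649 mod 4 = 1, so the flip contributes +1; sign now -1
(2649/597): 2649 mod 597 = 261, so (2649/597) = (261/597)
flip (261/597) -> (597/261): both odd, 261 mod 4 = 1, 597 mod 4 = 1, so the flip contributes +1; sign now -1
(597/261): 597 mod 261 = 75, so (597/261) = (75/261)
flip (75/261) -> (261/75): both odd, 75 mod 4 = 3, 261 mod 4 = 1, so the flip contributes +1; sign now -1
(261/75): 261 mod 75 = 36, so (261/75) = (36/75)
factor out 2^2: 36 = 2^2·9; with 75 mod 8 = 3, (2/75) = -1; sign now -1; continue with (9/75)
flip (9/75) -> (75/9): both odd, 9 mod 4 = 1, 75 mod 4 = 3, so the flip contributes +1; sign now -1
(75/9): 75 mod 9 = 3, so (75/9) = (3/9)
flip (3/9) -> (9/3): both odd, 3 mod 4 = 3, 9 mod 4 = 1, so the flip contributes +1; sign now -1
(9/3): 9 mod 3 = 0, so (9/3) = (0/3)
reached (0/3); gcd(a, n) > 1, so (0/3) = 0 and the symbol is 0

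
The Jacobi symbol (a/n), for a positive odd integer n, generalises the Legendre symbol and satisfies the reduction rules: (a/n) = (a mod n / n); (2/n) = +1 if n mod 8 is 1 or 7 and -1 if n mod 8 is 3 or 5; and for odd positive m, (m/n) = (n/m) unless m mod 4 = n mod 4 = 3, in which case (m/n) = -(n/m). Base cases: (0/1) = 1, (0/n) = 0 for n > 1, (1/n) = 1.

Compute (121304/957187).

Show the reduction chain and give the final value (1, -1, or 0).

1

factor out 2^3: 121304 = 2^3·15163; with 957187 mod 8 = 3, (2/957187) = -1; sign now -1; continue with (15163/957187)
flip (15163/957187) -> (957187/15163): both odd, 15163 mod 4 = 3, 957187 mod 4 = 3, so the flip contributes -1; sign now +1
(957187/15163): 957187 mod 15163 = 1918, so (957187/15163) = (1918/15163)
factor out 2^1: 1918 = 2^1·959; with 15163 mod 8 = 3, (2/15163) = -1; sign now -1; continue with (959/15163)
flip (959/15163) -> (15163/959): both odd, 959 mod 4 = 3, 15163 mod 4 = 3, so the flip contributes -1; sign now +1
(15163/959): 15163 mod 959 = 778, so (15163/959) = (778/959)
factor out 2^1: 778 = 2^1·389; with 959 mod 8 = 7, (2/959) = +1; sign now +1; continue with (389/959)
flip (389/959) -> (959/389): both odd, 389 mod 4 = 1, 959 mod 4 = 3, so the flip contributes +1; sign now +1
(959/389): 959 mod 389 = 181, so (959/389) = (181/389)
flip (181/389) -> (389/181): both odd, 181 mod 4 = 1, 389 mod 4 = 1, so the flip contributes +1; sign now +1
(389/181): 389 mod 181 = 27, so (389/181) = (27/181)
flip (27/181) -> (181/27): both odd, 27 mod 4 = 3, 181 mod 4 = 1, so the flip contributes +1; sign now +1
(181/27): 181 mod 27 = 19, so (181/27) = (19/27)
flip (19/27) -> (27/19): both odd, 19 mod 4 = 3, 27 mod 4 = 3, so the flip contributes -1; sign now -1
(27/19): 27 mod 19 = 8, so (27/19) = (8/19)
factor out 2^3: 8 = 2^3·1; with 19 mod 8 = 3, (2/19) = -1; sign now +1; continue with (1/19)
reached (1/19) = 1, so the symbol is +1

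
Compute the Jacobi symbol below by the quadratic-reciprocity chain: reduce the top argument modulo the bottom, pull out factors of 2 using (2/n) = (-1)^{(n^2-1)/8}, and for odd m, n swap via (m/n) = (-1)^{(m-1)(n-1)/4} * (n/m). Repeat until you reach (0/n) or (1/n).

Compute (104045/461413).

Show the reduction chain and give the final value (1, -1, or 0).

-1

flip (104045/461413) -> (461413/104045): both odd, 104045 mod 4 = 1, 461413 mod 4 = 1, so the flip contributes +1; sign now +1
(461413/104045): 461413 mod 104045 = 45233, so (461413/104045) = (45233/104045)
flip (45233/104045) -> (104045/45233): both odd, 45233 mod 4 = 1, 104045 mod 4 = 1, so the flip contributes +1; sign now +1
(104045/45233): 104045 mod 45233 = 13579, so (104045/45233) = (13579/45233)
flip (13579/45233) -> (45233/13579): both odd, 13579 mod 4 = 3, 45233 mod 4 = 1, so the flip contributes +1; sign now +1
(45233/13579): 45233 mod 13579 = 4496, so (45233/13579) = (4496/13579)
factor out 2^4: 4496 = 2^4·281; with 13579 mod 8 = 3, (2/13579) = -1; sign now +1; continue with (281/13579)
flip (281/13579) -> (13579/281): both odd, 281 mod 4 = 1, 13579 mod 4 = 3, so the flip contributes +1; sign now +1
(13579/281): 13579 mod 281 = 91, so (13579/281) = (91/281)
flip (91/281) -> (281/91): both odd, 91 mod 4 = 3, 281 mod 4 = 1, so the flip contributes +1; sign now +1
(281/91): 281 mod 91 = 8, so (281/91) = (8/91)
factor out 2^3: 8 = 2^3·1; with 91 mod 8 = 3, (2/91) = -1; sign now -1; continue with (1/91)
reached (1/91) = 1, so the symbol is -1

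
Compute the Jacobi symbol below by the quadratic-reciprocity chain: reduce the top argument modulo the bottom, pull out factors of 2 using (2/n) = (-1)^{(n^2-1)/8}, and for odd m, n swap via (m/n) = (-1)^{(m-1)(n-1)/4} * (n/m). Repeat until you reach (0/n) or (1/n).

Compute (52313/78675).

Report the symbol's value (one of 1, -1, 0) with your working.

flip (52313/78675) -> (78675/52313): both odd, 52313 mod 4 = 1, 78675 mod 4 = 3, so the flip contributes +1; sign now +1
(78675/52313): 78675 mod 52313 = 26362, so (78675/52313) = (26362/52313)
factor out 2^1: 26362 = 2^1·13181; with 52313 mod 8 = 1, (2/52313) = +1; sign now +1; continue with (13181/52313)
flip (13181/52313) -> (52313/13181): both odd, 13181 mod 4 = 1, 52313 mod 4 = 1, so the flip contributes +1; sign now +1
(52313/13181): 52313 mod 13181 = 12770, so (52313/13181) = (12770/13181)
factor out 2^1: 12770 = 2^1·6385; with 13181 mod 8 = 5, (2/13181) = -1; sign now -1; continue with (6385/13181)
flip (6385/13181) -> (13181/6385): both odd, 6385 mod 4 = 1, 13181 mod 4 = 1, so the flip contributes +1; sign now -1
(13181/6385): 13181 mod 6385 = 411, so (13181/6385) = (411/6385)
flip (411/6385) -> (6385/411): both odd, 411 mod 4 = 3, 6385 mod 4 = 1, so the flip contributes +1; sign now -1
(6385/411): 6385 mod 411 = 220, so (6385/411) = (220/411)
factor out 2^2: 220 = 2^2·55; with 411 mod 8 = 3, (2/411) = -1; sign now -1; continue with (55/411)
flip (55/411) -> (411/55): both odd, 55 mod 4 = 3, 411 mod 4 = 3, so the flip contributes -1; sign now +1
(411/55): 411 mod 55 = 26, so (411/55) = (26/55)
factor out 2^1: 26 = 2^1·13; with 55 mod 8 = 7, (2/55) = +1; sign now +1; continue with (13/55)
flip (13/55) -> (55/13): both odd, 13 mod 4 = 1, 55 mod 4 = 3, so the flip contributes +1; sign now +1
(55/13): 55 mod 13 = 3, so (55/13) = (3/13)
flip (3/13) -> (13/3): both odd, 3 mod 4 = 3, 13 mod 4 = 1, so the flip contributes +1; sign now +1
(13/3): 13 mod 3 = 1, so (13/3) = (1/3)
reached (1/3) = 1, so the symbol is +1

1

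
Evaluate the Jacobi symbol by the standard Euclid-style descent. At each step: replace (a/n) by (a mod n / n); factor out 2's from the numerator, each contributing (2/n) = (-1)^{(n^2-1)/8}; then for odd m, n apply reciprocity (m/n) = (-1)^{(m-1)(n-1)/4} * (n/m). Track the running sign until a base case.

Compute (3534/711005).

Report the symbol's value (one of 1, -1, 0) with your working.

factor out 2^1: 3534 = 2^1·1767; with 711005 mod 8 = 5, (2/711005) = -1; sign now -1; continue with (1767/711005)
flip (1767/711005) -> (711005/1767): both odd, 1767 mod 4 = 3, 711005 mod 4 = 1, so the flip contributes +1; sign now -1
(711005/1767): 711005 mod 1767 = 671, so (711005/1767) = (671/1767)
flip (671/1767) -> (1767/671): both odd, 671 mod 4 = 3, 1767 mod 4 = 3, so the flip contributes -1; sign now +1
(1767/671): 1767 mod 671 = 425, so (1767/671) = (425/671)
flip (425/671) -> (671/425): both odd, 425 mod 4 = 1, 671 mod 4 = 3, so the flip contributes +1; sign now +1
(671/425): 671 mod 425 = 246, so (671/425) = (246/425)
factor out 2^1: 246 = 2^1·123; with 425 mod 8 = 1, (2/425) = +1; sign now +1; continue with (123/425)
flip (123/425) -> (425/123): both odd, 123 mod 4 = 3, 425 mod 4 = 1, so the flip contributes +1; sign now +1
(425/123): 425 mod 123 = 56, so (425/123) = (56/123)
factor out 2^3: 56 = 2^3·7; with 123 mod 8 = 3, (2/123) = -1; sign now -1; continue with (7/123)
flip (7/123) -> (123/7): both odd, 7 mod 4 = 3, 123 mod 4 = 3, so the flip contributes -1; sign now +1
(123/7): 123 mod 7 = 4, so (123/7) = (4/7)
factor out 2^2: 4 = 2^2·1; with 7 mod 8 = 7, (2/7) = +1; sign now +1; continue with (1/7)
reached (1/7) = 1, so the symbol is +1

1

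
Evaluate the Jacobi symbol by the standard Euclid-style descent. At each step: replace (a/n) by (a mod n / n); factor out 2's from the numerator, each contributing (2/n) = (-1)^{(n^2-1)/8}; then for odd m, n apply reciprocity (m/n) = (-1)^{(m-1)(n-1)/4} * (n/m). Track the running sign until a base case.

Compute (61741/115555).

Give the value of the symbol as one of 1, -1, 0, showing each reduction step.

1

reciprocity: (61741/115555) = +1·(115555/61741) since 61741 mod 4 = 1, 115555 mod 4 = 3; sign now +1
(115555/61741) = (53814/61741)   [reduce mod 61741]
53814 = 2^1·26907; (2/61741) = -1 since 61741 mod 8 = 5, so (53814/61741) = (-1)^1·(26907/61741); sign now -1
reciprocity: (26907/61741) = +1·(61741/26907) since 26907 mod 4 = 3, 61741 mod 4 = 1; sign now -1
(61741/26907) = (7927/26907)   [reduce mod 26907]
reciprocity: (7927/26907) = -1·(26907/7927) since 7927 mod 4 = 3, 26907 mod 4 = 3; sign now +1
(26907/7927) = (3126/7927)   [reduce mod 7927]
3126 = 2^1·1563; (2/7927) = +1 since 7927 mod 8 = 7, so (3126/7927) = (+1)^1·(1563/7927); sign now +1
reciprocity: (1563/7927) = -1·(7927/1563) since 1563 mod 4 = 3, 7927 mod 4 = 3; sign now -1
(7927/1563) = (112/1563)   [reduce mod 1563]
112 = 2^4·7; (2/1563) = -1 since 1563 mod 8 = 3, so (112/1563) = (-1)^4·(7/1563); sign now -1
reciprocity: (7/1563) = -1·(1563/7) since 7 mod 4 = 3, 1563 mod 4 = 3; sign now +1
(1563/7) = (2/7)   [reduce mod 7]
2 = 2^1·1; (2/7) = +1 since 7 mod 8 = 7, so (2/7) = (+1)^1·(1/7); sign now +1
(1/7) = 1; final value = sign = +1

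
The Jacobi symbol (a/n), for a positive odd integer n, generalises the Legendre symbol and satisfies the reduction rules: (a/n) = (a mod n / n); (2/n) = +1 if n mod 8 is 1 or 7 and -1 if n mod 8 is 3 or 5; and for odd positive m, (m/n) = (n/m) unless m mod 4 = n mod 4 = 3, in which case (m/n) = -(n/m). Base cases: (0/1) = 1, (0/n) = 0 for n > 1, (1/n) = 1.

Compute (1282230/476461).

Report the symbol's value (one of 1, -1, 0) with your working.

1

(1282230/476461): 1282230 mod 476461 = 329308, so (1282230/476461) = (329308/476461)
factor out 2^2: 329308 = 2^2·82327; with 476461 mod 8 = 5, (2/476461) = -1; sign now +1; continue with (82327/476461)
flip (82327/476461) -> (476461/82327): both odd, 82327 mod 4 = 3, 476461 mod 4 = 1, so the flip contributes +1; sign now +1
(476461/82327): 476461 mod 82327 = 64826, so (476461/82327) = (64826/82327)
factor out 2^1: 64826 = 2^1·32413; with 82327 mod 8 = 7, (2/82327) = +1; sign now +1; continue with (32413/82327)
flip (32413/82327) -> (82327/32413): both odd, 32413 mod 4 = 1, 82327 mod 4 = 3, so the flip contributes +1; sign now +1
(82327/32413): 82327 mod 32413 = 17501, so (82327/32413) = (17501/32413)
flip (17501/32413) -> (32413/17501): both odd, 17501 mod 4 = 1, 32413 mod 4 = 1, so the flip contributes +1; sign now +1
(32413/17501): 32413 mod 17501 = 14912, so (32413/17501) = (14912/17501)
factor out 2^6: 14912 = 2^6·233; with 17501 mod 8 = 5, (2/17501) = -1; sign now +1; continue with (233/17501)
flip (233/17501) -> (17501/233): both odd, 233 mod 4 = 1, 17501 mod 4 = 1, so the flip contributes +1; sign now +1
(17501/233): 17501 mod 233 = 26, so (17501/233) = (26/233)
factor out 2^1: 26 = 2^1·13; with 233 mod 8 = 1, (2/233) = +1; sign now +1; continue with (13/233)
flip (13/233) -> (233/13): both odd, 13 mod 4 = 1, 233 mod 4 = 1, so the flip contributes +1; sign now +1
(233/13): 233 mod 13 = 12, so (233/13) = (12/13)
factor out 2^2: 12 = 2^2·3; with 13 mod 8 = 5, (2/13) = -1; sign now +1; continue with (3/13)
flip (3/13) -> (13/3): both odd, 3 mod 4 = 3, 13 mod 4 = 1, so the flip contributes +1; sign now +1
(13/3): 13 mod 3 = 1, so (13/3) = (1/3)
reached (1/3) = 1, so the symbol is +1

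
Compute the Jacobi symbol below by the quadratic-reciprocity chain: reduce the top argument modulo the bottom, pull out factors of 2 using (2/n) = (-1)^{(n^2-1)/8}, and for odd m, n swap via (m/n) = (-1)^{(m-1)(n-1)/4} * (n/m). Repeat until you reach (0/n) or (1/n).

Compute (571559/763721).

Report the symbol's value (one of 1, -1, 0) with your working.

reciprocity: (571559/763721) = +1·(763721/571559) since 571559 mod 4 = 3, 763721 mod 4 = 1; sign now +1
(763721/571559) = (192162/571559)   [reduce mod 571559]
192162 = 2^1·96081; (2/571559) = +1 since 571559 mod 8 = 7, so (192162/571559) = (+1)^1·(96081/571559); sign now +1
reciprocity: (96081/571559) = +1·(571559/96081) since 96081 mod 4 = 1, 571559 mod 4 = 3; sign now +1
(571559/96081) = (91154/96081)   [reduce mod 96081]
91154 = 2^1·45577; (2/96081) = +1 since 96081 mod 8 = 1, so (91154/96081) = (+1)^1·(45577/96081); sign now +1
reciprocity: (45577/96081) = +1·(96081/45577) since 45577 mod 4 = 1, 96081 mod 4 = 1; sign now +1
(96081/45577) = (4927/45577)   [reduce mod 45577]
reciprocity: (4927/45577) = +1·(45577/4927) since 4927 mod 4 = 3, 45577 mod 4 = 1; sign now +1
(45577/4927) = (1234/4927)   [reduce mod 4927]
1234 = 2^1·617; (2/4927) = +1 since 4927 mod 8 = 7, so (1234/4927) = (+1)^1·(617/4927); sign now +1
reciprocity: (617/4927) = +1·(4927/617) since 617 mod 4 = 1, 4927 mod 4 = 3; sign now +1
(4927/617) = (608/617)   [reduce mod 617]
608 = 2^5·19; (2/617) = +1 since 617 mod 8 = 1, so (608/617) = (+1)^5·(19/617); sign now +1
reciprocity: (19/617) = +1·(617/19) since 19 mod 4 = 3, 617 mod 4 = 1; sign now +1
(617/19) = (9/19)   [reduce mod 19]
reciprocity: (9/19) = +1·(19/9) since 9 mod 4 = 1, 19 mod 4 = 3; sign now +1
(19/9) = (1/9)   [reduce mod 9]
(1/9) = 1; final value = sign = +1

1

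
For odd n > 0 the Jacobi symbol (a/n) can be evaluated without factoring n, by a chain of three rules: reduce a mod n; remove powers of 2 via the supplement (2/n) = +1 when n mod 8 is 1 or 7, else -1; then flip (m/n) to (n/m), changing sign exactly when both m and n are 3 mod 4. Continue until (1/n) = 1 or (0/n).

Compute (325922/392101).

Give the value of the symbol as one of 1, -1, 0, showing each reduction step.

factor out 2^1: 325922 = 2^1·162961; with 392101 mod 8 = 5, (2/392101) = -1; sign now -1; continue with (162961/392101)
flip (162961/392101) -> (392101/162961): both odd, 162961 mod 4 = 1, 392101 mod 4 = 1, so the flip contributes +1; sign now -1
(392101/162961): 392101 mod 162961 = 66179, so (392101/162961) = (66179/162961)
flip (66179/162961) -> (162961/66179): both odd, 66179 mod 4 = 3, 162961 mod 4 = 1, so the flip contributes +1; sign now -1
(162961/66179): 162961 mod 66179 = 30603, so (162961/66179) = (30603/66179)
flip (30603/66179) -> (66179/30603): both odd, 30603 mod 4 = 3, 66179 mod 4 = 3, so the flip contributes -1; sign now +1
(66179/30603): 66179 mod 30603 = 4973, so (66179/30603) = (4973/30603)
flip (4973/30603) -> (30603/4973): both odd, 4973 mod 4 = 1, 30603 mod 4 = 3, so the flip contributes +1; sign now +1
(30603/4973): 30603 mod 4973 = 765, so (30603/4973) = (765/4973)
flip (765/4973) -> (4973/765): both odd, 765 mod 4 = 1, 4973 mod 4 = 1, so the flip contributes +1; sign now +1
(4973/765): 4973 mod 765 = 383, so (4973/765) = (383/765)
flip (383/765) -> (765/383): both odd, 383 mod 4 = 3, 765 mod 4 = 1, so the flip contributes +1; sign now +1
(765/383): 765 mod 383 = 382, so (765/383) = (382/383)
factor out 2^1: 382 = 2^1·191; with 383 mod 8 = 7, (2/383) = +1; sign now +1; continue with (191/383)
flip (191/383) -> (383/191): both odd, 191 mod 4 = 3, 383 mod 4 = 3, so the flip contributes -1; sign now -1
(383/191): 383 mod 191 = 1, so (383/191) = (1/191)
reached (1/191) = 1, so the symbol is -1

-1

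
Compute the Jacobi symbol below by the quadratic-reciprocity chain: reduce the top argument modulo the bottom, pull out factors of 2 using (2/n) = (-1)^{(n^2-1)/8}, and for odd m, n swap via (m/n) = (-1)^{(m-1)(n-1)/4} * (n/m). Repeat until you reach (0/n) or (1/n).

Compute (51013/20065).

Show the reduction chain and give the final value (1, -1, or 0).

-1

(51013/20065): 51013 mod 20065 = 10883, so (51013/20065) = (10883/20065)
flip (10883/20065) -> (20065/10883): both odd, 10883 mod 4 = 3, 20065 mod 4 = 1, so the flip contributes +1; sign now +1
(20065/10883): 20065 mod 10883 = 9182, so (20065/10883) = (9182/10883)
factor out 2^1: 9182 = 2^1·4591; with 10883 mod 8 = 3, (2/10883) = -1; sign now -1; continue with (4591/10883)
flip (4591/10883) -> (10883/4591): both odd, 4591 mod 4 = 3, 10883 mod 4 = 3, so the flip contributes -1; sign now +1
(10883/4591): 10883 mod 4591 = 1701, so (10883/4591) = (1701/4591)
flip (1701/4591) -> (4591/1701): both odd, 1701 mod 4 = 1, 4591 mod 4 = 3, so the flip contributes +1; sign now +1
(4591/1701): 4591 mod 1701 = 1189, so (4591/1701) = (1189/1701)
flip (1189/1701) -> (1701/1189): both odd, 1189 mod 4 = 1, 1701 mod 4 = 1, so the flip contributes +1; sign now +1
(1701/1189): 1701 mod 1189 = 512, so (1701/1189) = (512/1189)
factor out 2^9: 512 = 2^9·1; with 1189 mod 8 = 5, (2/1189) = -1; sign now -1; continue with (1/1189)
reached (1/1189) = 1, so the symbol is -1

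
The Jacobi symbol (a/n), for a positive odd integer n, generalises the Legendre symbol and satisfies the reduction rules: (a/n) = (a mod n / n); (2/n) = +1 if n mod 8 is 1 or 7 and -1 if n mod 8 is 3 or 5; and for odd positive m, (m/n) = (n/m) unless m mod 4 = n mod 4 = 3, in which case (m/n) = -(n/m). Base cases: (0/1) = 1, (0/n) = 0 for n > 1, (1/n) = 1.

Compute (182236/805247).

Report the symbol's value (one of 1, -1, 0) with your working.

1

182236 = 2^2·45559; (2/805247) = +1 since 805247 mod 8 = 7, so (182236/805247) = (+1)^2·(45559/805247); sign now +1
reciprocity: (45559/805247) = -1·(805247/45559) since 45559 mod 4 = 3, 805247 mod 4 = 3; sign now -1
(805247/45559) = (30744/45559)   [reduce mod 45559]
30744 = 2^3·3843; (2/45559) = +1 since 45559 mod 8 = 7, so (30744/45559) = (+1)^3·(3843/45559); sign now -1
reciprocity: (3843/45559) = -1·(45559/3843) since 3843 mod 4 = 3, 45559 mod 4 = 3; sign now +1
(45559/3843) = (3286/3843)   [reduce mod 3843]
3286 = 2^1·1643; (2/3843) = -1 since 3843 mod 8 = 3, so (3286/3843) = (-1)^1·(1643/3843); sign now -1
reciprocity: (1643/3843) = -1·(3843/1643) since 1643 mod 4 = 3, 3843 mod 4 = 3; sign now +1
(3843/1643) = (557/1643)   [reduce mod 1643]
reciprocity: (557/1643) = +1·(1643/557) since 557 mod 4 = 1, 1643 mod 4 = 3; sign now +1
(1643/557) = (529/557)   [reduce mod 557]
reciprocity: (529/557) = +1·(557/529) since 529 mod 4 = 1, 557 mod 4 = 1; sign now +1
(557/529) = (28/529)   [reduce mod 529]
28 = 2^2·7; (2/529) = +1 since 529 mod 8 = 1, so (28/529) = (+1)^2·(7/529); sign now +1
reciprocity: (7/529) = +1·(529/7) since 7 mod 4 = 3, 529 mod 4 = 1; sign now +1
(529/7) = (4/7)   [reduce mod 7]
4 = 2^2·1; (2/7) = +1 since 7 mod 8 = 7, so (4/7) = (+1)^2·(1/7); sign now +1
(1/7) = 1; final value = sign = +1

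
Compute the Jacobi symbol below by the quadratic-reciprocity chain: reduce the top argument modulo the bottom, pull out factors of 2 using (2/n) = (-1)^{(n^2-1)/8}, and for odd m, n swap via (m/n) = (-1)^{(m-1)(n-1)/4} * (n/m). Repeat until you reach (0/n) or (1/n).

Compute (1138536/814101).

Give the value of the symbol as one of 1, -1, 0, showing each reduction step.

0

(1138536/814101) = (324435/814101)   [reduce mod 814101]
reciprocity: (324435/814101) = +1·(814101/324435) since 324435 mod 4 = 3, 814101 mod 4 = 1; sign now +1
(814101/324435) = (165231/324435)   [reduce mod 324435]
reciprocity: (165231/324435) = -1·(324435/165231) since 165231 mod 4 = 3, 324435 mod 4 = 3; sign now -1
(324435/165231) = (159204/165231)   [reduce mod 165231]
159204 = 2^2·39801; (2/165231) = +1 since 165231 mod 8 = 7, so (159204/165231) = (+1)^2·(39801/165231); sign now -1
reciprocity: (39801/165231) = +1·(165231/39801) since 39801 mod 4 = 1, 165231 mod 4 = 3; sign now -1
(165231/39801) = (6027/39801)   [reduce mod 39801]
reciprocity: (6027/39801) = +1·(39801/6027) since 6027 mod 4 = 3, 39801 mod 4 = 1; sign now -1
(39801/6027) = (3639/6027)   [reduce mod 6027]
reciprocity: (3639/6027) = -1·(6027/3639) since 3639 mod 4 = 3, 6027 mod 4 = 3; sign now +1
(6027/3639) = (2388/3639)   [reduce mod 3639]
2388 = 2^2·597; (2/3639) = +1 since 3639 mod 8 = 7, so (2388/3639) = (+1)^2·(597/3639); sign now +1
reciprocity: (597/3639) = +1·(3639/597) since 597 mod 4 = 1, 3639 mod 4 = 3; sign now +1
(3639/597) = (57/597)   [reduce mod 597]
reciprocity: (57/597) = +1·(597/57) since 57 mod 4 = 1, 597 mod 4 = 1; sign now +1
(597/57) = (27/57)   [reduce mod 57]
reciprocity: (27/57) = +1·(57/27) since 27 mod 4 = 3, 57 mod 4 = 1; sign now +1
(57/27) = (3/27)   [reduce mod 27]
reciprocity: (3/27) = -1·(27/3) since 3 mod 4 = 3, 27 mod 4 = 3; sign now -1
(27/3) = (0/3)   [reduce mod 3]
(0/3) = 0   [gcd(a, n) > 1]; final value = 0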